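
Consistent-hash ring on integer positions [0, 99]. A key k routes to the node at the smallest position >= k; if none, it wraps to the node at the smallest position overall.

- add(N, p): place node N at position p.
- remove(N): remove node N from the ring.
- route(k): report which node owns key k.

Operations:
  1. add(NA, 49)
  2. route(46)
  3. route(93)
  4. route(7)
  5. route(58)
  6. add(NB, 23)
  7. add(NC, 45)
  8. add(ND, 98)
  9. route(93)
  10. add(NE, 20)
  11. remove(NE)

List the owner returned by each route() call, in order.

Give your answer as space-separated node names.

Op 1: add NA@49 -> ring=[49:NA]
Op 2: route key 46: smallest pos >= 46 is 49 -> NA
Op 3: route key 93: none >= 93, wrap to smallest pos 49 -> NA
Op 4: route key 7: smallest pos >= 7 is 49 -> NA
Op 5: route key 58: none >= 58, wrap to smallest pos 49 -> NA
Op 6: add NB@23 -> ring=[23:NB,49:NA]
Op 7: add NC@45 -> ring=[23:NB,45:NC,49:NA]
Op 8: add ND@98 -> ring=[23:NB,45:NC,49:NA,98:ND]
Op 9: route key 93: smallest pos >= 93 is 98 -> ND
Op 10: add NE@20 -> ring=[20:NE,23:NB,45:NC,49:NA,98:ND]
Op 11: remove NE -> ring=[23:NB,45:NC,49:NA,98:ND]

Answer: NA NA NA NA ND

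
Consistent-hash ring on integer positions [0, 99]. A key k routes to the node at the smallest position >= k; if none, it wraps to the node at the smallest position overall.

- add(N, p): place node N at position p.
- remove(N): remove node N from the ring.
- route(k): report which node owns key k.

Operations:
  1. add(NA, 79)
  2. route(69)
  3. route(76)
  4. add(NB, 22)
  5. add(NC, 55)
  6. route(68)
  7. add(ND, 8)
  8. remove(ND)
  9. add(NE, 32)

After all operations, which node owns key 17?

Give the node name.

Answer: NB

Derivation:
Op 1: add NA@79 -> ring=[79:NA]
Op 2: route key 69: smallest pos >= 69 is 79 -> NA
Op 3: route key 76: smallest pos >= 76 is 79 -> NA
Op 4: add NB@22 -> ring=[22:NB,79:NA]
Op 5: add NC@55 -> ring=[22:NB,55:NC,79:NA]
Op 6: route key 68: smallest pos >= 68 is 79 -> NA
Op 7: add ND@8 -> ring=[8:ND,22:NB,55:NC,79:NA]
Op 8: remove ND -> ring=[22:NB,55:NC,79:NA]
Op 9: add NE@32 -> ring=[22:NB,32:NE,55:NC,79:NA]
Final route key 17: smallest pos >= 17 is 22 -> NB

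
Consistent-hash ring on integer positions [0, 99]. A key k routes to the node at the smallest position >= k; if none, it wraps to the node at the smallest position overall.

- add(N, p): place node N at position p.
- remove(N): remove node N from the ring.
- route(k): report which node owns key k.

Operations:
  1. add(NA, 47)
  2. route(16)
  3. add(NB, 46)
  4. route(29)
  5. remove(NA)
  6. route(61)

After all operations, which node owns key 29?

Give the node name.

Answer: NB

Derivation:
Op 1: add NA@47 -> ring=[47:NA]
Op 2: route key 16: smallest pos >= 16 is 47 -> NA
Op 3: add NB@46 -> ring=[46:NB,47:NA]
Op 4: route key 29: smallest pos >= 29 is 46 -> NB
Op 5: remove NA -> ring=[46:NB]
Op 6: route key 61: none >= 61, wrap to smallest pos 46 -> NB
Final route key 29: smallest pos >= 29 is 46 -> NB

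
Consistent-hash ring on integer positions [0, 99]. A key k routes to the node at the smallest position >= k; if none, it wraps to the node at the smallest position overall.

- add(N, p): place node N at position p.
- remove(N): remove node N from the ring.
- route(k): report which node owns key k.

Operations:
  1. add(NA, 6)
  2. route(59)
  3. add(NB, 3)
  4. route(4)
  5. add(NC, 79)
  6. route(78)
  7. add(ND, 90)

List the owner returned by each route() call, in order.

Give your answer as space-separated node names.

Answer: NA NA NC

Derivation:
Op 1: add NA@6 -> ring=[6:NA]
Op 2: route key 59: none >= 59, wrap to smallest pos 6 -> NA
Op 3: add NB@3 -> ring=[3:NB,6:NA]
Op 4: route key 4: smallest pos >= 4 is 6 -> NA
Op 5: add NC@79 -> ring=[3:NB,6:NA,79:NC]
Op 6: route key 78: smallest pos >= 78 is 79 -> NC
Op 7: add ND@90 -> ring=[3:NB,6:NA,79:NC,90:ND]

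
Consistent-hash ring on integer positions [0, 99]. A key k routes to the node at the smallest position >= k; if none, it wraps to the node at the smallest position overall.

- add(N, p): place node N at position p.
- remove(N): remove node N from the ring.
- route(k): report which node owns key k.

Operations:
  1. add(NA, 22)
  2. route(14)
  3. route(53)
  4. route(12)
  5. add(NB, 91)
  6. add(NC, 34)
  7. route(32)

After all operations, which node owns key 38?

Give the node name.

Answer: NB

Derivation:
Op 1: add NA@22 -> ring=[22:NA]
Op 2: route key 14: smallest pos >= 14 is 22 -> NA
Op 3: route key 53: none >= 53, wrap to smallest pos 22 -> NA
Op 4: route key 12: smallest pos >= 12 is 22 -> NA
Op 5: add NB@91 -> ring=[22:NA,91:NB]
Op 6: add NC@34 -> ring=[22:NA,34:NC,91:NB]
Op 7: route key 32: smallest pos >= 32 is 34 -> NC
Final route key 38: smallest pos >= 38 is 91 -> NB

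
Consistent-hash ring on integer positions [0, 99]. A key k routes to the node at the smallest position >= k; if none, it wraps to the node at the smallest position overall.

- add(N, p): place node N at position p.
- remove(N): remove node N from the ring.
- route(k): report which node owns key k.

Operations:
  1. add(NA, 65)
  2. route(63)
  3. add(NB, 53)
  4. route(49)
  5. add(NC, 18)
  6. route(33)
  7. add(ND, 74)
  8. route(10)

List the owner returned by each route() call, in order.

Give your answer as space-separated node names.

Op 1: add NA@65 -> ring=[65:NA]
Op 2: route key 63: smallest pos >= 63 is 65 -> NA
Op 3: add NB@53 -> ring=[53:NB,65:NA]
Op 4: route key 49: smallest pos >= 49 is 53 -> NB
Op 5: add NC@18 -> ring=[18:NC,53:NB,65:NA]
Op 6: route key 33: smallest pos >= 33 is 53 -> NB
Op 7: add ND@74 -> ring=[18:NC,53:NB,65:NA,74:ND]
Op 8: route key 10: smallest pos >= 10 is 18 -> NC

Answer: NA NB NB NC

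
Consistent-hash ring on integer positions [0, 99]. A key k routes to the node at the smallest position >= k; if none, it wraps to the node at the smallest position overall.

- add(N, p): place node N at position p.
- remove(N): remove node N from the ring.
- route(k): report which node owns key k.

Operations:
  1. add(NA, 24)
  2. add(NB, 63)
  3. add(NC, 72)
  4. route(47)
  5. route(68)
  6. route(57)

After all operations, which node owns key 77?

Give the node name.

Op 1: add NA@24 -> ring=[24:NA]
Op 2: add NB@63 -> ring=[24:NA,63:NB]
Op 3: add NC@72 -> ring=[24:NA,63:NB,72:NC]
Op 4: route key 47: smallest pos >= 47 is 63 -> NB
Op 5: route key 68: smallest pos >= 68 is 72 -> NC
Op 6: route key 57: smallest pos >= 57 is 63 -> NB
Final route key 77: none >= 77, wrap to smallest pos 24 -> NA

Answer: NA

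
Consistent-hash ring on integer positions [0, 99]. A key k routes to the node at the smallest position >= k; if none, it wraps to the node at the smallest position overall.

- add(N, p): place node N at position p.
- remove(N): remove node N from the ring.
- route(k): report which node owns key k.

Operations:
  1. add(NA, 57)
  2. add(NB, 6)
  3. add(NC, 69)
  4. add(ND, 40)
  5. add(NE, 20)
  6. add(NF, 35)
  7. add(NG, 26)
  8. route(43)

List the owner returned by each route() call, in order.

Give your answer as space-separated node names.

Op 1: add NA@57 -> ring=[57:NA]
Op 2: add NB@6 -> ring=[6:NB,57:NA]
Op 3: add NC@69 -> ring=[6:NB,57:NA,69:NC]
Op 4: add ND@40 -> ring=[6:NB,40:ND,57:NA,69:NC]
Op 5: add NE@20 -> ring=[6:NB,20:NE,40:ND,57:NA,69:NC]
Op 6: add NF@35 -> ring=[6:NB,20:NE,35:NF,40:ND,57:NA,69:NC]
Op 7: add NG@26 -> ring=[6:NB,20:NE,26:NG,35:NF,40:ND,57:NA,69:NC]
Op 8: route key 43: smallest pos >= 43 is 57 -> NA

Answer: NA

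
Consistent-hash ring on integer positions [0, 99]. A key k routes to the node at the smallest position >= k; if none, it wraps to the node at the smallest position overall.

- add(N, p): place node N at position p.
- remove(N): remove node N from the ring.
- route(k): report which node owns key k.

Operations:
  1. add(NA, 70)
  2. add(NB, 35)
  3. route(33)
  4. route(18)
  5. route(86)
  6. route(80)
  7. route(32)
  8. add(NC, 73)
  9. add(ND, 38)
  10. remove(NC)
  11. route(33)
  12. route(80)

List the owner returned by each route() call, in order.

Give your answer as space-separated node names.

Answer: NB NB NB NB NB NB NB

Derivation:
Op 1: add NA@70 -> ring=[70:NA]
Op 2: add NB@35 -> ring=[35:NB,70:NA]
Op 3: route key 33: smallest pos >= 33 is 35 -> NB
Op 4: route key 18: smallest pos >= 18 is 35 -> NB
Op 5: route key 86: none >= 86, wrap to smallest pos 35 -> NB
Op 6: route key 80: none >= 80, wrap to smallest pos 35 -> NB
Op 7: route key 32: smallest pos >= 32 is 35 -> NB
Op 8: add NC@73 -> ring=[35:NB,70:NA,73:NC]
Op 9: add ND@38 -> ring=[35:NB,38:ND,70:NA,73:NC]
Op 10: remove NC -> ring=[35:NB,38:ND,70:NA]
Op 11: route key 33: smallest pos >= 33 is 35 -> NB
Op 12: route key 80: none >= 80, wrap to smallest pos 35 -> NB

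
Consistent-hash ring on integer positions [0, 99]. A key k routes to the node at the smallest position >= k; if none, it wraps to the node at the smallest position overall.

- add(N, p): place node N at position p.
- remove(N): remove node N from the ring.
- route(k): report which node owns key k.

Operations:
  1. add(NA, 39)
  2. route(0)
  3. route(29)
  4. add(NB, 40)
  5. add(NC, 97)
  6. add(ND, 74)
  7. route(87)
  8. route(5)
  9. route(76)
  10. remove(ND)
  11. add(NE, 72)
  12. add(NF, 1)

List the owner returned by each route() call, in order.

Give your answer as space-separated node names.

Answer: NA NA NC NA NC

Derivation:
Op 1: add NA@39 -> ring=[39:NA]
Op 2: route key 0: smallest pos >= 0 is 39 -> NA
Op 3: route key 29: smallest pos >= 29 is 39 -> NA
Op 4: add NB@40 -> ring=[39:NA,40:NB]
Op 5: add NC@97 -> ring=[39:NA,40:NB,97:NC]
Op 6: add ND@74 -> ring=[39:NA,40:NB,74:ND,97:NC]
Op 7: route key 87: smallest pos >= 87 is 97 -> NC
Op 8: route key 5: smallest pos >= 5 is 39 -> NA
Op 9: route key 76: smallest pos >= 76 is 97 -> NC
Op 10: remove ND -> ring=[39:NA,40:NB,97:NC]
Op 11: add NE@72 -> ring=[39:NA,40:NB,72:NE,97:NC]
Op 12: add NF@1 -> ring=[1:NF,39:NA,40:NB,72:NE,97:NC]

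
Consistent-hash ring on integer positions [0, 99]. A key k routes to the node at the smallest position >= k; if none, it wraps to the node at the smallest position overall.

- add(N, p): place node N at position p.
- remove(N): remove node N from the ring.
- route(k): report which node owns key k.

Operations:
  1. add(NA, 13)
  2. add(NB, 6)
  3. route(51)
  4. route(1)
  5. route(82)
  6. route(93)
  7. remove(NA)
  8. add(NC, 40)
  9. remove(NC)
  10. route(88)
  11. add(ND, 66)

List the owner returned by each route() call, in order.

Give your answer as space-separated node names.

Op 1: add NA@13 -> ring=[13:NA]
Op 2: add NB@6 -> ring=[6:NB,13:NA]
Op 3: route key 51: none >= 51, wrap to smallest pos 6 -> NB
Op 4: route key 1: smallest pos >= 1 is 6 -> NB
Op 5: route key 82: none >= 82, wrap to smallest pos 6 -> NB
Op 6: route key 93: none >= 93, wrap to smallest pos 6 -> NB
Op 7: remove NA -> ring=[6:NB]
Op 8: add NC@40 -> ring=[6:NB,40:NC]
Op 9: remove NC -> ring=[6:NB]
Op 10: route key 88: none >= 88, wrap to smallest pos 6 -> NB
Op 11: add ND@66 -> ring=[6:NB,66:ND]

Answer: NB NB NB NB NB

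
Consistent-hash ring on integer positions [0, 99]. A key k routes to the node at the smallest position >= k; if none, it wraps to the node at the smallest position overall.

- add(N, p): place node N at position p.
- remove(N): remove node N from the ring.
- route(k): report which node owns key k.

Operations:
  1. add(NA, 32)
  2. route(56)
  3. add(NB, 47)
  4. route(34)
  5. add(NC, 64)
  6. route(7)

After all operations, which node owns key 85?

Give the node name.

Op 1: add NA@32 -> ring=[32:NA]
Op 2: route key 56: none >= 56, wrap to smallest pos 32 -> NA
Op 3: add NB@47 -> ring=[32:NA,47:NB]
Op 4: route key 34: smallest pos >= 34 is 47 -> NB
Op 5: add NC@64 -> ring=[32:NA,47:NB,64:NC]
Op 6: route key 7: smallest pos >= 7 is 32 -> NA
Final route key 85: none >= 85, wrap to smallest pos 32 -> NA

Answer: NA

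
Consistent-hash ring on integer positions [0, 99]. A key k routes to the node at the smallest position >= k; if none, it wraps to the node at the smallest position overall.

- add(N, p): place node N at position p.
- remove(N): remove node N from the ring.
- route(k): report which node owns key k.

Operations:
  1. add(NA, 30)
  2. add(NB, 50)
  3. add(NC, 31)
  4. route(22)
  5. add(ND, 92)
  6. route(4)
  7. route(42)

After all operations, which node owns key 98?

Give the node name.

Answer: NA

Derivation:
Op 1: add NA@30 -> ring=[30:NA]
Op 2: add NB@50 -> ring=[30:NA,50:NB]
Op 3: add NC@31 -> ring=[30:NA,31:NC,50:NB]
Op 4: route key 22: smallest pos >= 22 is 30 -> NA
Op 5: add ND@92 -> ring=[30:NA,31:NC,50:NB,92:ND]
Op 6: route key 4: smallest pos >= 4 is 30 -> NA
Op 7: route key 42: smallest pos >= 42 is 50 -> NB
Final route key 98: none >= 98, wrap to smallest pos 30 -> NA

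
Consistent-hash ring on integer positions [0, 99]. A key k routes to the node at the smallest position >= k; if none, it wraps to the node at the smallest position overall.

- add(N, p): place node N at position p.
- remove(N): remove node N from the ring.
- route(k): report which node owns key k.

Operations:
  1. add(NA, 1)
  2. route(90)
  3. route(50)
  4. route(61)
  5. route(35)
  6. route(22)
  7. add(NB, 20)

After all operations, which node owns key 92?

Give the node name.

Op 1: add NA@1 -> ring=[1:NA]
Op 2: route key 90: none >= 90, wrap to smallest pos 1 -> NA
Op 3: route key 50: none >= 50, wrap to smallest pos 1 -> NA
Op 4: route key 61: none >= 61, wrap to smallest pos 1 -> NA
Op 5: route key 35: none >= 35, wrap to smallest pos 1 -> NA
Op 6: route key 22: none >= 22, wrap to smallest pos 1 -> NA
Op 7: add NB@20 -> ring=[1:NA,20:NB]
Final route key 92: none >= 92, wrap to smallest pos 1 -> NA

Answer: NA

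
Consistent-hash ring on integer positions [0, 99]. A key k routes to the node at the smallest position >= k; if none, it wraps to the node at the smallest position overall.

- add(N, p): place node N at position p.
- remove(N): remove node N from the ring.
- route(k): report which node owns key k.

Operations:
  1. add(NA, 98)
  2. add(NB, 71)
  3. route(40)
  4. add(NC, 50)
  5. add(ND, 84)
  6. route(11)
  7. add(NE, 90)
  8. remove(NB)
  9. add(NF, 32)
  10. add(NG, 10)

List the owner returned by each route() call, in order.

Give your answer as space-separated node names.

Answer: NB NC

Derivation:
Op 1: add NA@98 -> ring=[98:NA]
Op 2: add NB@71 -> ring=[71:NB,98:NA]
Op 3: route key 40: smallest pos >= 40 is 71 -> NB
Op 4: add NC@50 -> ring=[50:NC,71:NB,98:NA]
Op 5: add ND@84 -> ring=[50:NC,71:NB,84:ND,98:NA]
Op 6: route key 11: smallest pos >= 11 is 50 -> NC
Op 7: add NE@90 -> ring=[50:NC,71:NB,84:ND,90:NE,98:NA]
Op 8: remove NB -> ring=[50:NC,84:ND,90:NE,98:NA]
Op 9: add NF@32 -> ring=[32:NF,50:NC,84:ND,90:NE,98:NA]
Op 10: add NG@10 -> ring=[10:NG,32:NF,50:NC,84:ND,90:NE,98:NA]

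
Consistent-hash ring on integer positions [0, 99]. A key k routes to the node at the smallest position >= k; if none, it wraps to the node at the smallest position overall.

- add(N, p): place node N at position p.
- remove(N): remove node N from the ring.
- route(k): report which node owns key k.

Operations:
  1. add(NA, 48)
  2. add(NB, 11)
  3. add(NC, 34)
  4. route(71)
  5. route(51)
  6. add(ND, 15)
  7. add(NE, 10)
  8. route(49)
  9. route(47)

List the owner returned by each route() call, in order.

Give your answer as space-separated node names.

Answer: NB NB NE NA

Derivation:
Op 1: add NA@48 -> ring=[48:NA]
Op 2: add NB@11 -> ring=[11:NB,48:NA]
Op 3: add NC@34 -> ring=[11:NB,34:NC,48:NA]
Op 4: route key 71: none >= 71, wrap to smallest pos 11 -> NB
Op 5: route key 51: none >= 51, wrap to smallest pos 11 -> NB
Op 6: add ND@15 -> ring=[11:NB,15:ND,34:NC,48:NA]
Op 7: add NE@10 -> ring=[10:NE,11:NB,15:ND,34:NC,48:NA]
Op 8: route key 49: none >= 49, wrap to smallest pos 10 -> NE
Op 9: route key 47: smallest pos >= 47 is 48 -> NA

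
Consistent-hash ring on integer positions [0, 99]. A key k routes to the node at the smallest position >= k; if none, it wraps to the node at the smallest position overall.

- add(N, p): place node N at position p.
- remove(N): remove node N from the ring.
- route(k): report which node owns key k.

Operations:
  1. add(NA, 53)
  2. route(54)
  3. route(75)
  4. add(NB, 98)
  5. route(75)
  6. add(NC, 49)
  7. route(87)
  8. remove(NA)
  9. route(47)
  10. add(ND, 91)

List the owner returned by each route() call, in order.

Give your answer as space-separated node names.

Answer: NA NA NB NB NC

Derivation:
Op 1: add NA@53 -> ring=[53:NA]
Op 2: route key 54: none >= 54, wrap to smallest pos 53 -> NA
Op 3: route key 75: none >= 75, wrap to smallest pos 53 -> NA
Op 4: add NB@98 -> ring=[53:NA,98:NB]
Op 5: route key 75: smallest pos >= 75 is 98 -> NB
Op 6: add NC@49 -> ring=[49:NC,53:NA,98:NB]
Op 7: route key 87: smallest pos >= 87 is 98 -> NB
Op 8: remove NA -> ring=[49:NC,98:NB]
Op 9: route key 47: smallest pos >= 47 is 49 -> NC
Op 10: add ND@91 -> ring=[49:NC,91:ND,98:NB]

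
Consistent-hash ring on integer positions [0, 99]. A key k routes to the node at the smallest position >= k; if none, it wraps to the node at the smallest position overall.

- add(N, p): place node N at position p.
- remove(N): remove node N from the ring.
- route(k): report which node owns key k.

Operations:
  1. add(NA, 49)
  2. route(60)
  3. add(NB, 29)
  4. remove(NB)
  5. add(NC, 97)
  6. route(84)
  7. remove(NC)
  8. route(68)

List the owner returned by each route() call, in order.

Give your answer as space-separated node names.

Op 1: add NA@49 -> ring=[49:NA]
Op 2: route key 60: none >= 60, wrap to smallest pos 49 -> NA
Op 3: add NB@29 -> ring=[29:NB,49:NA]
Op 4: remove NB -> ring=[49:NA]
Op 5: add NC@97 -> ring=[49:NA,97:NC]
Op 6: route key 84: smallest pos >= 84 is 97 -> NC
Op 7: remove NC -> ring=[49:NA]
Op 8: route key 68: none >= 68, wrap to smallest pos 49 -> NA

Answer: NA NC NA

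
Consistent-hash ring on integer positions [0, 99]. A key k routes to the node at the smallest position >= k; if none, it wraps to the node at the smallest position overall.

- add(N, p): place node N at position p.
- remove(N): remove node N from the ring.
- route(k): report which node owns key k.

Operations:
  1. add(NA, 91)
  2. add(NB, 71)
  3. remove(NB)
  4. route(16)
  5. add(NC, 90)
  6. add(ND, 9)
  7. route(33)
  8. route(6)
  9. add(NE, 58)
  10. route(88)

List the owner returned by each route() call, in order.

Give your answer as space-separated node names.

Answer: NA NC ND NC

Derivation:
Op 1: add NA@91 -> ring=[91:NA]
Op 2: add NB@71 -> ring=[71:NB,91:NA]
Op 3: remove NB -> ring=[91:NA]
Op 4: route key 16: smallest pos >= 16 is 91 -> NA
Op 5: add NC@90 -> ring=[90:NC,91:NA]
Op 6: add ND@9 -> ring=[9:ND,90:NC,91:NA]
Op 7: route key 33: smallest pos >= 33 is 90 -> NC
Op 8: route key 6: smallest pos >= 6 is 9 -> ND
Op 9: add NE@58 -> ring=[9:ND,58:NE,90:NC,91:NA]
Op 10: route key 88: smallest pos >= 88 is 90 -> NC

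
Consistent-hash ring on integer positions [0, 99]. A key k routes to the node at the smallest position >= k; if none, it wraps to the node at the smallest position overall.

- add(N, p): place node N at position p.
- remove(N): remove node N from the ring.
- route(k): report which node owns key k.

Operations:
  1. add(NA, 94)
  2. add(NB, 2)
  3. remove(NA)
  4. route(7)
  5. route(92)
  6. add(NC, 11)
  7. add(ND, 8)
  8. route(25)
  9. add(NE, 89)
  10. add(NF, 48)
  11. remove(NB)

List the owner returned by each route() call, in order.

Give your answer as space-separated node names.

Op 1: add NA@94 -> ring=[94:NA]
Op 2: add NB@2 -> ring=[2:NB,94:NA]
Op 3: remove NA -> ring=[2:NB]
Op 4: route key 7: none >= 7, wrap to smallest pos 2 -> NB
Op 5: route key 92: none >= 92, wrap to smallest pos 2 -> NB
Op 6: add NC@11 -> ring=[2:NB,11:NC]
Op 7: add ND@8 -> ring=[2:NB,8:ND,11:NC]
Op 8: route key 25: none >= 25, wrap to smallest pos 2 -> NB
Op 9: add NE@89 -> ring=[2:NB,8:ND,11:NC,89:NE]
Op 10: add NF@48 -> ring=[2:NB,8:ND,11:NC,48:NF,89:NE]
Op 11: remove NB -> ring=[8:ND,11:NC,48:NF,89:NE]

Answer: NB NB NB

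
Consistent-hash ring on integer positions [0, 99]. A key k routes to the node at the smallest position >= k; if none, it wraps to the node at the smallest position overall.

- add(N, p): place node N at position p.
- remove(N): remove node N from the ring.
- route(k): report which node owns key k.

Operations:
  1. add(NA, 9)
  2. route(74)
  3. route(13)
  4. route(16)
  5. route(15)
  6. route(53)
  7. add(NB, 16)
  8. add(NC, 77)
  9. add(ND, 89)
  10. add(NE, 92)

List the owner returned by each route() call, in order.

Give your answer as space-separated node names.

Op 1: add NA@9 -> ring=[9:NA]
Op 2: route key 74: none >= 74, wrap to smallest pos 9 -> NA
Op 3: route key 13: none >= 13, wrap to smallest pos 9 -> NA
Op 4: route key 16: none >= 16, wrap to smallest pos 9 -> NA
Op 5: route key 15: none >= 15, wrap to smallest pos 9 -> NA
Op 6: route key 53: none >= 53, wrap to smallest pos 9 -> NA
Op 7: add NB@16 -> ring=[9:NA,16:NB]
Op 8: add NC@77 -> ring=[9:NA,16:NB,77:NC]
Op 9: add ND@89 -> ring=[9:NA,16:NB,77:NC,89:ND]
Op 10: add NE@92 -> ring=[9:NA,16:NB,77:NC,89:ND,92:NE]

Answer: NA NA NA NA NA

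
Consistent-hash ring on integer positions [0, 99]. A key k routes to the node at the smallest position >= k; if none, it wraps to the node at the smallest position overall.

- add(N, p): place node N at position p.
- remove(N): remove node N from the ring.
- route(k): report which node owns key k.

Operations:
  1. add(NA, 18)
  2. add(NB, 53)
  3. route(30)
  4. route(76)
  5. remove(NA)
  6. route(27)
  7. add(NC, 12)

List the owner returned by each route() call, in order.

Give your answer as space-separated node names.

Op 1: add NA@18 -> ring=[18:NA]
Op 2: add NB@53 -> ring=[18:NA,53:NB]
Op 3: route key 30: smallest pos >= 30 is 53 -> NB
Op 4: route key 76: none >= 76, wrap to smallest pos 18 -> NA
Op 5: remove NA -> ring=[53:NB]
Op 6: route key 27: smallest pos >= 27 is 53 -> NB
Op 7: add NC@12 -> ring=[12:NC,53:NB]

Answer: NB NA NB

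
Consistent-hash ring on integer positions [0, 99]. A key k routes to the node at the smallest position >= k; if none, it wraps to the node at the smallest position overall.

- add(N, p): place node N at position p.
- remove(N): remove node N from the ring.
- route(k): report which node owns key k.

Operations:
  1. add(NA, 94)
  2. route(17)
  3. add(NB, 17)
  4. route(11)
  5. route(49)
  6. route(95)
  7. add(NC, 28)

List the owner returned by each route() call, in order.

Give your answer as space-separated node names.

Answer: NA NB NA NB

Derivation:
Op 1: add NA@94 -> ring=[94:NA]
Op 2: route key 17: smallest pos >= 17 is 94 -> NA
Op 3: add NB@17 -> ring=[17:NB,94:NA]
Op 4: route key 11: smallest pos >= 11 is 17 -> NB
Op 5: route key 49: smallest pos >= 49 is 94 -> NA
Op 6: route key 95: none >= 95, wrap to smallest pos 17 -> NB
Op 7: add NC@28 -> ring=[17:NB,28:NC,94:NA]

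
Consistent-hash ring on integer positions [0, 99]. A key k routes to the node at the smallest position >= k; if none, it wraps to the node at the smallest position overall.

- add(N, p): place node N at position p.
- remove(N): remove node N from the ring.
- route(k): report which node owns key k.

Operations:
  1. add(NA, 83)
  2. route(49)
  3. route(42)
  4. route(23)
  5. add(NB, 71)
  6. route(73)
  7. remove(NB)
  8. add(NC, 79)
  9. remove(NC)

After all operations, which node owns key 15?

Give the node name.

Answer: NA

Derivation:
Op 1: add NA@83 -> ring=[83:NA]
Op 2: route key 49: smallest pos >= 49 is 83 -> NA
Op 3: route key 42: smallest pos >= 42 is 83 -> NA
Op 4: route key 23: smallest pos >= 23 is 83 -> NA
Op 5: add NB@71 -> ring=[71:NB,83:NA]
Op 6: route key 73: smallest pos >= 73 is 83 -> NA
Op 7: remove NB -> ring=[83:NA]
Op 8: add NC@79 -> ring=[79:NC,83:NA]
Op 9: remove NC -> ring=[83:NA]
Final route key 15: smallest pos >= 15 is 83 -> NA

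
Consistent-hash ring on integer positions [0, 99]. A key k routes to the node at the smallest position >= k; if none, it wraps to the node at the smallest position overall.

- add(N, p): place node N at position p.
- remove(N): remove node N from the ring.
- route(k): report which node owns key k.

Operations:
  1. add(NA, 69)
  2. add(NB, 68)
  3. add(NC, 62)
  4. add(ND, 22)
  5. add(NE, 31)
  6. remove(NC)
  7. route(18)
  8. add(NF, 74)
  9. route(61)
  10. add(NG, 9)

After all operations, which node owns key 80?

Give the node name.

Op 1: add NA@69 -> ring=[69:NA]
Op 2: add NB@68 -> ring=[68:NB,69:NA]
Op 3: add NC@62 -> ring=[62:NC,68:NB,69:NA]
Op 4: add ND@22 -> ring=[22:ND,62:NC,68:NB,69:NA]
Op 5: add NE@31 -> ring=[22:ND,31:NE,62:NC,68:NB,69:NA]
Op 6: remove NC -> ring=[22:ND,31:NE,68:NB,69:NA]
Op 7: route key 18: smallest pos >= 18 is 22 -> ND
Op 8: add NF@74 -> ring=[22:ND,31:NE,68:NB,69:NA,74:NF]
Op 9: route key 61: smallest pos >= 61 is 68 -> NB
Op 10: add NG@9 -> ring=[9:NG,22:ND,31:NE,68:NB,69:NA,74:NF]
Final route key 80: none >= 80, wrap to smallest pos 9 -> NG

Answer: NG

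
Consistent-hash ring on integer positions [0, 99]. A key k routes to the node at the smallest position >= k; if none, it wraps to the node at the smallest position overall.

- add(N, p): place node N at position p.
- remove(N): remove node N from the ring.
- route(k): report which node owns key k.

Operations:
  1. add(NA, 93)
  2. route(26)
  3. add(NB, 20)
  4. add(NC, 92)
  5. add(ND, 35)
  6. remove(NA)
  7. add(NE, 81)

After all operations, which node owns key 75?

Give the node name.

Answer: NE

Derivation:
Op 1: add NA@93 -> ring=[93:NA]
Op 2: route key 26: smallest pos >= 26 is 93 -> NA
Op 3: add NB@20 -> ring=[20:NB,93:NA]
Op 4: add NC@92 -> ring=[20:NB,92:NC,93:NA]
Op 5: add ND@35 -> ring=[20:NB,35:ND,92:NC,93:NA]
Op 6: remove NA -> ring=[20:NB,35:ND,92:NC]
Op 7: add NE@81 -> ring=[20:NB,35:ND,81:NE,92:NC]
Final route key 75: smallest pos >= 75 is 81 -> NE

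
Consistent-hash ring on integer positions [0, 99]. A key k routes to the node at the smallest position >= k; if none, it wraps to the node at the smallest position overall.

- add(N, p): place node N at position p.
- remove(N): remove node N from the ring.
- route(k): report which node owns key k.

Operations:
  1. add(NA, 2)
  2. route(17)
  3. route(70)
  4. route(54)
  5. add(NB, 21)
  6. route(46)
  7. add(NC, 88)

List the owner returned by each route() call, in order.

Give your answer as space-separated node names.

Answer: NA NA NA NA

Derivation:
Op 1: add NA@2 -> ring=[2:NA]
Op 2: route key 17: none >= 17, wrap to smallest pos 2 -> NA
Op 3: route key 70: none >= 70, wrap to smallest pos 2 -> NA
Op 4: route key 54: none >= 54, wrap to smallest pos 2 -> NA
Op 5: add NB@21 -> ring=[2:NA,21:NB]
Op 6: route key 46: none >= 46, wrap to smallest pos 2 -> NA
Op 7: add NC@88 -> ring=[2:NA,21:NB,88:NC]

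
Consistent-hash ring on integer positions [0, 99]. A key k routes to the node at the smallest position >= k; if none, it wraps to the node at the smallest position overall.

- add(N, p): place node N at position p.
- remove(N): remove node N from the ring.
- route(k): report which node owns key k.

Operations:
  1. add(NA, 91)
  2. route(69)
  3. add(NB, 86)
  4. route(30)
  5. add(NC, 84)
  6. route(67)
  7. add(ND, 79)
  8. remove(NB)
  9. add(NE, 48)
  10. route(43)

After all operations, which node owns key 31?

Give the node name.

Answer: NE

Derivation:
Op 1: add NA@91 -> ring=[91:NA]
Op 2: route key 69: smallest pos >= 69 is 91 -> NA
Op 3: add NB@86 -> ring=[86:NB,91:NA]
Op 4: route key 30: smallest pos >= 30 is 86 -> NB
Op 5: add NC@84 -> ring=[84:NC,86:NB,91:NA]
Op 6: route key 67: smallest pos >= 67 is 84 -> NC
Op 7: add ND@79 -> ring=[79:ND,84:NC,86:NB,91:NA]
Op 8: remove NB -> ring=[79:ND,84:NC,91:NA]
Op 9: add NE@48 -> ring=[48:NE,79:ND,84:NC,91:NA]
Op 10: route key 43: smallest pos >= 43 is 48 -> NE
Final route key 31: smallest pos >= 31 is 48 -> NE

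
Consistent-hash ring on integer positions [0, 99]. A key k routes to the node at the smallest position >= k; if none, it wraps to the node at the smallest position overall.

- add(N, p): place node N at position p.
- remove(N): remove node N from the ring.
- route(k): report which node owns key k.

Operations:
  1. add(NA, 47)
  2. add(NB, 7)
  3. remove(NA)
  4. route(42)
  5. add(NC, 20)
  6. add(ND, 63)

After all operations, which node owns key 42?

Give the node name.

Op 1: add NA@47 -> ring=[47:NA]
Op 2: add NB@7 -> ring=[7:NB,47:NA]
Op 3: remove NA -> ring=[7:NB]
Op 4: route key 42: none >= 42, wrap to smallest pos 7 -> NB
Op 5: add NC@20 -> ring=[7:NB,20:NC]
Op 6: add ND@63 -> ring=[7:NB,20:NC,63:ND]
Final route key 42: smallest pos >= 42 is 63 -> ND

Answer: ND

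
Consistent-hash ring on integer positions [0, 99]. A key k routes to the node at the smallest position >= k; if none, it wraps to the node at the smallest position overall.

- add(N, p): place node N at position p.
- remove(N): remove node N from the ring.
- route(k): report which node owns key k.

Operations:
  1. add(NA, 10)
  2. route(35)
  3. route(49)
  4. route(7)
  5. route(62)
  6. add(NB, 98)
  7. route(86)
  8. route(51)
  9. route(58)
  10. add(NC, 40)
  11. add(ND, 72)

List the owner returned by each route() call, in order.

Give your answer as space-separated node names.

Answer: NA NA NA NA NB NB NB

Derivation:
Op 1: add NA@10 -> ring=[10:NA]
Op 2: route key 35: none >= 35, wrap to smallest pos 10 -> NA
Op 3: route key 49: none >= 49, wrap to smallest pos 10 -> NA
Op 4: route key 7: smallest pos >= 7 is 10 -> NA
Op 5: route key 62: none >= 62, wrap to smallest pos 10 -> NA
Op 6: add NB@98 -> ring=[10:NA,98:NB]
Op 7: route key 86: smallest pos >= 86 is 98 -> NB
Op 8: route key 51: smallest pos >= 51 is 98 -> NB
Op 9: route key 58: smallest pos >= 58 is 98 -> NB
Op 10: add NC@40 -> ring=[10:NA,40:NC,98:NB]
Op 11: add ND@72 -> ring=[10:NA,40:NC,72:ND,98:NB]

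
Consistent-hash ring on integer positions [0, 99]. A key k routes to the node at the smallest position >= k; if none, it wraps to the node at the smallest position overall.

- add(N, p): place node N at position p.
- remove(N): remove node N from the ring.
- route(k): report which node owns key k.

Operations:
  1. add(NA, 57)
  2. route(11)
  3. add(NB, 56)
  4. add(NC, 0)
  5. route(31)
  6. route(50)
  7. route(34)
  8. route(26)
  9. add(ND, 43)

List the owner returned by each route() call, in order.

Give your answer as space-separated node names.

Op 1: add NA@57 -> ring=[57:NA]
Op 2: route key 11: smallest pos >= 11 is 57 -> NA
Op 3: add NB@56 -> ring=[56:NB,57:NA]
Op 4: add NC@0 -> ring=[0:NC,56:NB,57:NA]
Op 5: route key 31: smallest pos >= 31 is 56 -> NB
Op 6: route key 50: smallest pos >= 50 is 56 -> NB
Op 7: route key 34: smallest pos >= 34 is 56 -> NB
Op 8: route key 26: smallest pos >= 26 is 56 -> NB
Op 9: add ND@43 -> ring=[0:NC,43:ND,56:NB,57:NA]

Answer: NA NB NB NB NB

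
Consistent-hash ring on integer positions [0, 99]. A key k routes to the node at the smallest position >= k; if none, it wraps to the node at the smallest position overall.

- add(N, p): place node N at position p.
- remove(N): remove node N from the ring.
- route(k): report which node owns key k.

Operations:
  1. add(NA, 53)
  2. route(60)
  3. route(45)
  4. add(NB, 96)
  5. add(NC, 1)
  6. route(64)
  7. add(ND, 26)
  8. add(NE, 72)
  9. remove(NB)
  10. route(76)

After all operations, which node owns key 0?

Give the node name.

Answer: NC

Derivation:
Op 1: add NA@53 -> ring=[53:NA]
Op 2: route key 60: none >= 60, wrap to smallest pos 53 -> NA
Op 3: route key 45: smallest pos >= 45 is 53 -> NA
Op 4: add NB@96 -> ring=[53:NA,96:NB]
Op 5: add NC@1 -> ring=[1:NC,53:NA,96:NB]
Op 6: route key 64: smallest pos >= 64 is 96 -> NB
Op 7: add ND@26 -> ring=[1:NC,26:ND,53:NA,96:NB]
Op 8: add NE@72 -> ring=[1:NC,26:ND,53:NA,72:NE,96:NB]
Op 9: remove NB -> ring=[1:NC,26:ND,53:NA,72:NE]
Op 10: route key 76: none >= 76, wrap to smallest pos 1 -> NC
Final route key 0: smallest pos >= 0 is 1 -> NC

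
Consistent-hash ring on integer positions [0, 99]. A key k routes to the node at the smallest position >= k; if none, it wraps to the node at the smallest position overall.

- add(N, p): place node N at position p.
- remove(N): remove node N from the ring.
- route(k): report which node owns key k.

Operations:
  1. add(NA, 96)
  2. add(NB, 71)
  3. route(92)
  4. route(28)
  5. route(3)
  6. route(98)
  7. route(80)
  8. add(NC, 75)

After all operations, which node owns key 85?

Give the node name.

Answer: NA

Derivation:
Op 1: add NA@96 -> ring=[96:NA]
Op 2: add NB@71 -> ring=[71:NB,96:NA]
Op 3: route key 92: smallest pos >= 92 is 96 -> NA
Op 4: route key 28: smallest pos >= 28 is 71 -> NB
Op 5: route key 3: smallest pos >= 3 is 71 -> NB
Op 6: route key 98: none >= 98, wrap to smallest pos 71 -> NB
Op 7: route key 80: smallest pos >= 80 is 96 -> NA
Op 8: add NC@75 -> ring=[71:NB,75:NC,96:NA]
Final route key 85: smallest pos >= 85 is 96 -> NA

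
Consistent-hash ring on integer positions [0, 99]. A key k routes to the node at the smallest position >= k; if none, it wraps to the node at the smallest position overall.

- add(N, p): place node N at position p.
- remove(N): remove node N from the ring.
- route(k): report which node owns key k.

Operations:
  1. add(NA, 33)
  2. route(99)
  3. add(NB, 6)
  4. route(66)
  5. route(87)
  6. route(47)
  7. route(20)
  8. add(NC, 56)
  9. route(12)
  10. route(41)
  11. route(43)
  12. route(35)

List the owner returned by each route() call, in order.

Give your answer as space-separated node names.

Op 1: add NA@33 -> ring=[33:NA]
Op 2: route key 99: none >= 99, wrap to smallest pos 33 -> NA
Op 3: add NB@6 -> ring=[6:NB,33:NA]
Op 4: route key 66: none >= 66, wrap to smallest pos 6 -> NB
Op 5: route key 87: none >= 87, wrap to smallest pos 6 -> NB
Op 6: route key 47: none >= 47, wrap to smallest pos 6 -> NB
Op 7: route key 20: smallest pos >= 20 is 33 -> NA
Op 8: add NC@56 -> ring=[6:NB,33:NA,56:NC]
Op 9: route key 12: smallest pos >= 12 is 33 -> NA
Op 10: route key 41: smallest pos >= 41 is 56 -> NC
Op 11: route key 43: smallest pos >= 43 is 56 -> NC
Op 12: route key 35: smallest pos >= 35 is 56 -> NC

Answer: NA NB NB NB NA NA NC NC NC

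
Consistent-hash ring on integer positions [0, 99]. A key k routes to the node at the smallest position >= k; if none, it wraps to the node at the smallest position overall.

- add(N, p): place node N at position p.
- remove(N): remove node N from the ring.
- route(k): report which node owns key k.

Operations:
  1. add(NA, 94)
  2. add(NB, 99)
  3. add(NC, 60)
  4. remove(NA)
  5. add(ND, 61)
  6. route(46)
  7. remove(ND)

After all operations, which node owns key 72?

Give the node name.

Answer: NB

Derivation:
Op 1: add NA@94 -> ring=[94:NA]
Op 2: add NB@99 -> ring=[94:NA,99:NB]
Op 3: add NC@60 -> ring=[60:NC,94:NA,99:NB]
Op 4: remove NA -> ring=[60:NC,99:NB]
Op 5: add ND@61 -> ring=[60:NC,61:ND,99:NB]
Op 6: route key 46: smallest pos >= 46 is 60 -> NC
Op 7: remove ND -> ring=[60:NC,99:NB]
Final route key 72: smallest pos >= 72 is 99 -> NB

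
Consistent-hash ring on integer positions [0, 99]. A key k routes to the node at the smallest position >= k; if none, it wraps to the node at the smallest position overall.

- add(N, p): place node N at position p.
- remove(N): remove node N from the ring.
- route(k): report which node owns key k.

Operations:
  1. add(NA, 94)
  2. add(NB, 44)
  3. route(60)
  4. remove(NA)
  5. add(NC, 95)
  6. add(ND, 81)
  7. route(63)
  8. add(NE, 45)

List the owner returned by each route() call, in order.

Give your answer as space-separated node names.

Answer: NA ND

Derivation:
Op 1: add NA@94 -> ring=[94:NA]
Op 2: add NB@44 -> ring=[44:NB,94:NA]
Op 3: route key 60: smallest pos >= 60 is 94 -> NA
Op 4: remove NA -> ring=[44:NB]
Op 5: add NC@95 -> ring=[44:NB,95:NC]
Op 6: add ND@81 -> ring=[44:NB,81:ND,95:NC]
Op 7: route key 63: smallest pos >= 63 is 81 -> ND
Op 8: add NE@45 -> ring=[44:NB,45:NE,81:ND,95:NC]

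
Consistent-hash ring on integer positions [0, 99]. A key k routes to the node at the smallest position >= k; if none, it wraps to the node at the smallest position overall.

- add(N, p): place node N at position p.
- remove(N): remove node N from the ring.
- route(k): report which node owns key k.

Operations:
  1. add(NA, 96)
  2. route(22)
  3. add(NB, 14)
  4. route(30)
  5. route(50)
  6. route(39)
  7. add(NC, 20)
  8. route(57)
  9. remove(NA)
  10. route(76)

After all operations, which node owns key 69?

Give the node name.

Answer: NB

Derivation:
Op 1: add NA@96 -> ring=[96:NA]
Op 2: route key 22: smallest pos >= 22 is 96 -> NA
Op 3: add NB@14 -> ring=[14:NB,96:NA]
Op 4: route key 30: smallest pos >= 30 is 96 -> NA
Op 5: route key 50: smallest pos >= 50 is 96 -> NA
Op 6: route key 39: smallest pos >= 39 is 96 -> NA
Op 7: add NC@20 -> ring=[14:NB,20:NC,96:NA]
Op 8: route key 57: smallest pos >= 57 is 96 -> NA
Op 9: remove NA -> ring=[14:NB,20:NC]
Op 10: route key 76: none >= 76, wrap to smallest pos 14 -> NB
Final route key 69: none >= 69, wrap to smallest pos 14 -> NB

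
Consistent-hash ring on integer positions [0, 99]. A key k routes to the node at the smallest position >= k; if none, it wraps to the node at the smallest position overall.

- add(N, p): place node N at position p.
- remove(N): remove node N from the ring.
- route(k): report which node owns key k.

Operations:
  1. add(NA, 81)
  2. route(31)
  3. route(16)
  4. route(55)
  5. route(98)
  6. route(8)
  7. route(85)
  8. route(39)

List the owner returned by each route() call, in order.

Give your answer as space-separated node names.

Op 1: add NA@81 -> ring=[81:NA]
Op 2: route key 31: smallest pos >= 31 is 81 -> NA
Op 3: route key 16: smallest pos >= 16 is 81 -> NA
Op 4: route key 55: smallest pos >= 55 is 81 -> NA
Op 5: route key 98: none >= 98, wrap to smallest pos 81 -> NA
Op 6: route key 8: smallest pos >= 8 is 81 -> NA
Op 7: route key 85: none >= 85, wrap to smallest pos 81 -> NA
Op 8: route key 39: smallest pos >= 39 is 81 -> NA

Answer: NA NA NA NA NA NA NA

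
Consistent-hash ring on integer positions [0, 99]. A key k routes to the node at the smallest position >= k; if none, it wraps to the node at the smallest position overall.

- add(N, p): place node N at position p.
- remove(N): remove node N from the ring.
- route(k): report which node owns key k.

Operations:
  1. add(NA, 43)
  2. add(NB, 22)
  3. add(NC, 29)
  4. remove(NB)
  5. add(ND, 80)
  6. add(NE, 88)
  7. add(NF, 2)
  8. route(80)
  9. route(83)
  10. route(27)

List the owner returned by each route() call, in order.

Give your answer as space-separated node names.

Answer: ND NE NC

Derivation:
Op 1: add NA@43 -> ring=[43:NA]
Op 2: add NB@22 -> ring=[22:NB,43:NA]
Op 3: add NC@29 -> ring=[22:NB,29:NC,43:NA]
Op 4: remove NB -> ring=[29:NC,43:NA]
Op 5: add ND@80 -> ring=[29:NC,43:NA,80:ND]
Op 6: add NE@88 -> ring=[29:NC,43:NA,80:ND,88:NE]
Op 7: add NF@2 -> ring=[2:NF,29:NC,43:NA,80:ND,88:NE]
Op 8: route key 80: smallest pos >= 80 is 80 -> ND
Op 9: route key 83: smallest pos >= 83 is 88 -> NE
Op 10: route key 27: smallest pos >= 27 is 29 -> NC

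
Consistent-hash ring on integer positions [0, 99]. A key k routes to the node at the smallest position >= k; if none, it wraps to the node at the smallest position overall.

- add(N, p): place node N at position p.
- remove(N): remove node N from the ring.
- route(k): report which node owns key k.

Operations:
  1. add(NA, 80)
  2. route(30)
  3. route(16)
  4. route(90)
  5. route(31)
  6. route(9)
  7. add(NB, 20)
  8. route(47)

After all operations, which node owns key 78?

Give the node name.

Answer: NA

Derivation:
Op 1: add NA@80 -> ring=[80:NA]
Op 2: route key 30: smallest pos >= 30 is 80 -> NA
Op 3: route key 16: smallest pos >= 16 is 80 -> NA
Op 4: route key 90: none >= 90, wrap to smallest pos 80 -> NA
Op 5: route key 31: smallest pos >= 31 is 80 -> NA
Op 6: route key 9: smallest pos >= 9 is 80 -> NA
Op 7: add NB@20 -> ring=[20:NB,80:NA]
Op 8: route key 47: smallest pos >= 47 is 80 -> NA
Final route key 78: smallest pos >= 78 is 80 -> NA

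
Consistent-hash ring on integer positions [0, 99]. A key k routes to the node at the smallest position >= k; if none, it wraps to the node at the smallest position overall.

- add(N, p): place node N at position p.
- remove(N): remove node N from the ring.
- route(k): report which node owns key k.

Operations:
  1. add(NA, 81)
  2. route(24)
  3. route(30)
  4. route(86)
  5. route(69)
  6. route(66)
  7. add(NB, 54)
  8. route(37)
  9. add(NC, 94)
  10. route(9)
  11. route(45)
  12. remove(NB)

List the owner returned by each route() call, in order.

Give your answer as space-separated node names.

Answer: NA NA NA NA NA NB NB NB

Derivation:
Op 1: add NA@81 -> ring=[81:NA]
Op 2: route key 24: smallest pos >= 24 is 81 -> NA
Op 3: route key 30: smallest pos >= 30 is 81 -> NA
Op 4: route key 86: none >= 86, wrap to smallest pos 81 -> NA
Op 5: route key 69: smallest pos >= 69 is 81 -> NA
Op 6: route key 66: smallest pos >= 66 is 81 -> NA
Op 7: add NB@54 -> ring=[54:NB,81:NA]
Op 8: route key 37: smallest pos >= 37 is 54 -> NB
Op 9: add NC@94 -> ring=[54:NB,81:NA,94:NC]
Op 10: route key 9: smallest pos >= 9 is 54 -> NB
Op 11: route key 45: smallest pos >= 45 is 54 -> NB
Op 12: remove NB -> ring=[81:NA,94:NC]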